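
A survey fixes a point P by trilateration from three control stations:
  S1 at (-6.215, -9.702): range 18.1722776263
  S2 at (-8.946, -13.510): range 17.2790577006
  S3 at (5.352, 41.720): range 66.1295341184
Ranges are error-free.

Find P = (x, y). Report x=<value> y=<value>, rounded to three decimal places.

eq1: (x + 6.215)² + (y + 9.702)² = 18.1722776263²
eq2: (x + 8.946)² + (y + 13.510)² = 17.2790577006²
eq3: (x − 5.352)² + (y − 41.720)² = 66.1295341184²
eq1−eq3, eq1−eq2 (x²,y² cancel):
  23.134·x + 102.844·y = -2406.436334
  -5.462·x − 7.616·y = 161.461826
det = 23.134·-7.616 − 102.844·-5.462 = 385.545384
x = (-2406.436334·-7.616 − 102.844·161.461826) / 385.545384 = 4.466502
y = (23.134·161.461826 − -2406.436334·-5.462) / 385.545384 = -24.403605

x=4.467 y=-24.404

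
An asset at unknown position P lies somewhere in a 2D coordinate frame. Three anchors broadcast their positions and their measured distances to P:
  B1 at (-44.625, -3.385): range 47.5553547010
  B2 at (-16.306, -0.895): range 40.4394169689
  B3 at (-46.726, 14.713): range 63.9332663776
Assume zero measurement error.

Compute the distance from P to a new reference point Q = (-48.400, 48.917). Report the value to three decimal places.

eq1: (x + 44.625)² + (y + 3.385)² = 47.5553547010²
eq2: (x + 16.306)² + (y + 0.895)² = 40.4394169689²
eq3: (x + 46.726)² + (y − 14.713)² = 63.9332663776²
eq3−eq2, eq3−eq1 (x²,y² cancel):
  60.840·x − 31.216·y = 319.011321
  4.202·x − 36.196·y = 1429.008194
det = 60.840·-36.196 − -31.216·4.202 = -2070.995008
x = (319.011321·-36.196 − -31.216·1429.008194) / -2070.995008 = -15.963817
y = (60.840·1429.008194 − 319.011321·4.202) / -2070.995008 = -41.332969
|P − Q| = √((-15.963817 − -48.400)² + (-41.332969 − 48.917)²) = 95.901840

95.902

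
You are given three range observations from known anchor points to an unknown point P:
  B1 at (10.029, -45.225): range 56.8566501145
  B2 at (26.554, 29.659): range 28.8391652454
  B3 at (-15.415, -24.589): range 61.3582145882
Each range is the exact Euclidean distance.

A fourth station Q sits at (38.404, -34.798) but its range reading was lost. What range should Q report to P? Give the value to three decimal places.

38.471

eq1: (x − 10.029)² + (y + 45.225)² = 56.8566501145²
eq2: (x − 26.554)² + (y − 29.659)² = 28.8391652454²
eq3: (x + 15.415)² + (y + 24.589)² = 61.3582145882²
eq3−eq1, eq3−eq2 (x²,y² cancel):
  50.888·x − 41.272·y = 1835.792155
  83.938·x + 108.496·y = 3675.663096
det = 50.888·108.496 − -41.272·83.938 = 8985.433584
x = (1835.792155·108.496 − -41.272·3675.663096) / 8985.433584 = 39.049654
y = (50.888·3675.663096 − 1835.792155·83.938) / 8985.433584 = 3.667538
|P − Q| = √((39.049654 − 38.404)² + (3.667538 − -34.798)²) = 38.470957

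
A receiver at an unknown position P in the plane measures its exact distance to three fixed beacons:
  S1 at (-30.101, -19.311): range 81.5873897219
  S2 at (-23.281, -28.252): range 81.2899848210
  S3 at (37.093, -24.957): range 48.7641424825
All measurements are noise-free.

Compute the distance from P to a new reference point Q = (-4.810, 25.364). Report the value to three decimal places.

eq1: (x + 30.101)² + (y + 19.311)² = 81.5873897219²
eq2: (x + 23.281)² + (y + 28.252)² = 81.2899848210²
eq3: (x − 37.093)² + (y + 24.957)² = 48.7641424825²
eq2−eq1, eq2−eq3 (x²,y² cancel):
  -13.640·x + 17.882·y = -109.636072
  120.748·x + 6.590·y = 4888.682073
det = -13.640·6.590 − 17.882·120.748 = -2249.103336
x = (-109.636072·6.590 − 17.882·4888.682073) / -2249.103336 = 39.189802
y = (-13.640·4888.682073 − -109.636072·120.748) / -2249.103336 = 23.762042
|P − Q| = √((39.189802 − -4.810)² + (23.762042 − 25.364)²) = 44.028955

44.029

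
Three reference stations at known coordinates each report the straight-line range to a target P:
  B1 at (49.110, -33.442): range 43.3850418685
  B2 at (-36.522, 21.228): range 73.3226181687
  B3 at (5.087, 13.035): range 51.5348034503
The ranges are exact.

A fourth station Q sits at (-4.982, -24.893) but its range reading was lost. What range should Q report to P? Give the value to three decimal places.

17.492

eq1: (x − 49.110)² + (y + 33.442)² = 43.3850418685²
eq2: (x + 36.522)² + (y − 21.228)² = 73.3226181687²
eq3: (x − 5.087)² + (y − 13.035)² = 51.5348034503²
eq3−eq1, eq3−eq2 (x²,y² cancel):
  88.046·x − 92.954·y = 4107.944779
  -83.218·x + 16.386·y = -1131.674694
det = 88.046·16.386 − -92.954·-83.218 = -6292.724216
x = (4107.944779·16.386 − -92.954·-1131.674694) / -6292.724216 = 6.019794
y = (88.046·-1131.674694 − 4107.944779·-83.218) / -6292.724216 = -38.491361
|P − Q| = √((6.019794 − -4.982)² + (-38.491361 − -24.893)²) = 17.491567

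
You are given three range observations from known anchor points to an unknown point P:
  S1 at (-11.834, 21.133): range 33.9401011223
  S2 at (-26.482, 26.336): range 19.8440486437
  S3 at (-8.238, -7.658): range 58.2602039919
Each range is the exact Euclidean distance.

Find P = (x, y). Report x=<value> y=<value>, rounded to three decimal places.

eq1: (x + 11.834)² + (y − 21.133)² = 33.9401011223²
eq2: (x + 26.482)² + (y − 26.336)² = 19.8440486437²
eq3: (x + 8.238)² + (y + 7.658)² = 58.2602039919²
eq2−eq3, eq2−eq1 (x²,y² cancel):
  36.488·x − 67.988·y = -4268.836715
  29.296·x − 10.406·y = -1566.378173
det = 36.488·-10.406 − -67.988·29.296 = 1612.082320
x = (-4268.836715·-10.406 − -67.988·-1566.378173) / 1612.082320 = -38.505108
y = (36.488·-1566.378173 − -4268.836715·29.296) / 1612.082320 = 42.123056

x=-38.505 y=42.123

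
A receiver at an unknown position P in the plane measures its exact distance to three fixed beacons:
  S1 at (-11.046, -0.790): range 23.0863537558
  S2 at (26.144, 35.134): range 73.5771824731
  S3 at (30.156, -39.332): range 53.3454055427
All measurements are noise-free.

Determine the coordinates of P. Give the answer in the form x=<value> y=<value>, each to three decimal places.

eq1: (x + 11.046)² + (y + 0.790)² = 23.0863537558²
eq2: (x − 26.144)² + (y − 35.134)² = 73.5771824731²
eq3: (x − 30.156)² + (y + 39.332)² = 53.3454055427²
eq1−eq3, eq1−eq2 (x²,y² cancel):
  82.404·x − 77.084·y = 20.999781
  74.380·x + 71.848·y = -3085.353575
det = 82.404·71.848 − -77.084·74.380 = 11654.070512
x = (20.999781·71.848 − -77.084·-3085.353575) / 11654.070512 = -20.278117
y = (82.404·-3085.353575 − 20.999781·74.380) / 11654.070512 = -21.950051

x=-20.278 y=-21.950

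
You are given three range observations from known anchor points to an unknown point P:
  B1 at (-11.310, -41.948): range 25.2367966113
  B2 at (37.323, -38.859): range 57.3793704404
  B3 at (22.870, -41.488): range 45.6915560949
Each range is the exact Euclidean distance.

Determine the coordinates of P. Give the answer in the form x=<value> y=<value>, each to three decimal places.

eq1: (x + 11.310)² + (y + 41.948)² = 25.2367966113²
eq2: (x − 37.323)² + (y + 38.859)² = 57.3793704404²
eq3: (x − 22.870)² + (y + 41.488)² = 45.6915560949²
eq2−eq3, eq2−eq1 (x²,y² cancel):
  -28.906·x − 5.258·y = 545.936688
  -97.266·x − 6.178·y = 1640.018843
det = -28.906·-6.178 − -5.258·-97.266 = -332.843360
x = (545.936688·-6.178 − -5.258·1640.018843) / -332.843360 = -15.774454
y = (-28.906·1640.018843 − 545.936688·-97.266) / -332.843360 = -17.109229

x=-15.774 y=-17.109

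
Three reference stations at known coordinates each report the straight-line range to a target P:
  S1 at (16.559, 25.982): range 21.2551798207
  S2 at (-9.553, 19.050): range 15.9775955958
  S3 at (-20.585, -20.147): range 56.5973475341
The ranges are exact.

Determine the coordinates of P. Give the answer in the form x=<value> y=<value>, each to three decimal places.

eq1: (x − 16.559)² + (y − 25.982)² = 21.2551798207²
eq2: (x + 9.553)² + (y − 19.050)² = 15.9775955958²
eq3: (x + 20.585)² + (y + 20.147)² = 56.5973475341²
eq1−eq2, eq1−eq3 (x²,y² cancel):
  -52.224·x − 13.864·y = -298.603388
  -74.288·x − 92.258·y = -2871.098050
det = -52.224·-92.258 − -13.864·-74.288 = 3788.152960
x = (-298.603388·-92.258 − -13.864·-2871.098050) / 3788.152960 = -3.235443
y = (-52.224·-2871.098050 − -298.603388·-74.288) / 3788.152960 = 33.725559

x=-3.235 y=33.726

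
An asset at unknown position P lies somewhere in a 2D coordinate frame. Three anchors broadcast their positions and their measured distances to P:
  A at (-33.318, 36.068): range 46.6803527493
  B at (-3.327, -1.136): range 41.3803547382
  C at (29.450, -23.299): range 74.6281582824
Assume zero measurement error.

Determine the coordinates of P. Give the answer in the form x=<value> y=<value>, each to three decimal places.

eq1: (x + 33.318)² + (y − 36.068)² = 46.6803527493²
eq2: (x + 3.327)² + (y + 1.136)² = 41.3803547382²
eq3: (x − 29.450)² + (y + 23.299)² = 74.6281582824²
eq1−eq2, eq1−eq3 (x²,y² cancel):
  59.982·x − 74.408·y = -1931.908748
  125.536·x − 118.734·y = -4391.150523
det = 59.982·-118.734 − -74.408·125.536 = 2218.979900
x = (-1931.908748·-118.734 − -74.408·-4391.150523) / 2218.979900 = -43.873076
y = (59.982·-4391.150523 − -1931.908748·125.536) / 2218.979900 = -9.403372

x=-43.873 y=-9.403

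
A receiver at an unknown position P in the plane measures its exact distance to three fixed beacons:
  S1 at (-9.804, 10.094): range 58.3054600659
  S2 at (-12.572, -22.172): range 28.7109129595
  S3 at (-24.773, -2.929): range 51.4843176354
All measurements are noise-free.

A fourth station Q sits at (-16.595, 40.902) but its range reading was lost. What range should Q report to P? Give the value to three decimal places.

eq1: (x + 9.804)² + (y − 10.094)² = 58.3054600659²
eq2: (x + 12.572)² + (y + 22.172)² = 28.7109129595²
eq3: (x + 24.773)² + (y + 2.929)² = 51.4843176354²
eq3−eq1, eq3−eq2 (x²,y² cancel):
  29.938·x + 26.046·y = -1173.165029
  24.402·x − 38.486·y = 1853.690637
det = 29.938·-38.486 − 26.046·24.402 = -1787.768360
x = (-1173.165029·-38.486 − 26.046·1853.690637) / -1787.768360 = 1.751232
y = (29.938·1853.690637 − -1173.165029·24.402) / -1787.768360 = -47.054957
|P − Q| = √((1.751232 − -16.595)² + (-47.054957 − 40.902)²) = 89.849933

89.850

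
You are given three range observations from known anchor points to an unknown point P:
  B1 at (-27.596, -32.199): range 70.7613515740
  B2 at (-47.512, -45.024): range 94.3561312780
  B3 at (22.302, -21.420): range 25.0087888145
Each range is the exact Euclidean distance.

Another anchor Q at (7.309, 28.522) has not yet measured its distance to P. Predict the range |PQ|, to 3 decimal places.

40.238

eq1: (x + 27.596)² + (y + 32.199)² = 70.7613515740²
eq2: (x + 47.512)² + (y + 45.024)² = 94.3561312780²
eq3: (x − 22.302)² + (y + 21.420)² = 25.0087888145²
eq1−eq2, eq1−eq3 (x²,y² cancel):
  -39.832·x − 25.650·y = -1409.674730
  99.796·x + 21.558·y = 3539.610146
det = -39.832·21.558 − -25.650·99.796 = 1701.069144
x = (-1409.674730·21.558 − -25.650·3539.610146) / 1701.069144 = 35.507806
y = (-39.832·3539.610146 − -1409.674730·99.796) / 1701.069144 = -0.182151
|P − Q| = √((35.507806 − 7.309)² + (-0.182151 − 28.522)²) = 40.238053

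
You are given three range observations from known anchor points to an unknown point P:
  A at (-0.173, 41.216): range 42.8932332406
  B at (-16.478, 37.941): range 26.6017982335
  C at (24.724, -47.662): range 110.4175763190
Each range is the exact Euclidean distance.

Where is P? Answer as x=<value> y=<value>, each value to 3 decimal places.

eq1: (x + 0.173)² + (y − 41.216)² = 42.8932332406²
eq2: (x + 16.478)² + (y − 37.941)² = 26.6017982335²
eq3: (x − 24.724)² + (y + 47.662)² = 110.4175763190²
eq3−eq2, eq3−eq1 (x²,y² cancel):
  -82.404·x + 171.206·y = 10312.487036
  -49.794·x + 177.756·y = 9168.057867
det = -82.404·177.756 − 171.206·-49.794 = -6122.773860
x = (10312.487036·177.756 − 171.206·9168.057867) / -6122.773860 = -43.032772
y = (-82.404·9168.057867 − 10312.487036·-49.794) / -6122.773860 = 39.522064

x=-43.033 y=39.522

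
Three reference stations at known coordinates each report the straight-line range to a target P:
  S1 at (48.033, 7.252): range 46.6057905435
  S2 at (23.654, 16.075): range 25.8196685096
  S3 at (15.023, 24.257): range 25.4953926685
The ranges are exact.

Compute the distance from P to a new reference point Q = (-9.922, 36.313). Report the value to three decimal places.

eq1: (x − 48.033)² + (y − 7.252)² = 46.6057905435²
eq2: (x − 23.654)² + (y − 16.075)² = 25.8196685096²
eq3: (x − 15.023)² + (y − 24.257)² = 25.4953926685²
eq1−eq3, eq1−eq2 (x²,y² cancel):
  -66.020·x + 34.010·y = -23.583350
  -48.758·x + 17.646·y = -36.398822
det = -66.020·17.646 − 34.010·-48.758 = 493.270660
x = (-23.583350·17.646 − 34.010·-36.398822) / 493.270660 = 1.665966
y = (-66.020·-36.398822 − -23.583350·-48.758) / 493.270660 = 2.540539
|P − Q| = √((1.665966 − -9.922)² + (2.540539 − 36.313)²) = 35.705183

35.705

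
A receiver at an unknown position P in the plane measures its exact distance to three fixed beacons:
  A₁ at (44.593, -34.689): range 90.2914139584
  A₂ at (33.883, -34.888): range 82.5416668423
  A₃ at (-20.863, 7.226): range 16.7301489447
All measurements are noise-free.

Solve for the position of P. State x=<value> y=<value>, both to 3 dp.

x=-24.378 y=23.583

eq1: (x − 44.593)² + (y + 34.689)² = 90.2914139584²
eq2: (x − 33.883)² + (y + 34.888)² = 82.5416668423²
eq3: (x + 20.863)² + (y − 7.226)² = 16.7301489447²
eq3−eq2, eq3−eq1 (x²,y² cancel):
  109.492·x − 84.228·y = -4655.478493
  130.912·x − 83.830·y = -5168.259026
det = 109.492·-83.830 − -84.228·130.912 = 1847.741576
x = (-4655.478493·-83.830 − -84.228·-5168.259026) / 1847.741576 = -24.377521
y = (109.492·-5168.259026 − -4655.478493·130.912) / 1847.741576 = 23.582834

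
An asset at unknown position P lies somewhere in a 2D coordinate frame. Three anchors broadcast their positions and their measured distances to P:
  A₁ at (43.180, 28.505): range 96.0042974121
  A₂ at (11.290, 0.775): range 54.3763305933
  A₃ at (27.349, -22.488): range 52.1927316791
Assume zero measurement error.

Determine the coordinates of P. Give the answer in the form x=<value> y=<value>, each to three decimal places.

eq1: (x − 43.180)² + (y − 28.505)² = 96.0042974121²
eq2: (x − 11.290)² + (y − 0.775)² = 54.3763305933²
eq3: (x − 27.349)² + (y + 22.488)² = 52.1927316791²
eq3−eq2, eq3−eq1 (x²,y² cancel):
  -32.118·x + 46.526·y = -1358.317309
  31.662·x + 101.986·y = -5069.374401
det = -32.118·101.986 − 46.526·31.662 = -4748.692560
x = (-1358.317309·101.986 − 46.526·-5069.374401) / -4748.692560 = -20.495823
y = (-32.118·-5069.374401 − -1358.317309·31.662) / -4748.692560 = -43.343553

x=-20.496 y=-43.344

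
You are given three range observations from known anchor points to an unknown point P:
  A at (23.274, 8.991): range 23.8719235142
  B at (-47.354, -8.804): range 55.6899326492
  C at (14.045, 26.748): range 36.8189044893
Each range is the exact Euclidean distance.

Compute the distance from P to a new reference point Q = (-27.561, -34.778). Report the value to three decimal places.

eq1: (x − 23.274)² + (y − 8.991)² = 23.8719235142²
eq2: (x + 47.354)² + (y + 8.804)² = 55.6899326492²
eq3: (x − 14.045)² + (y − 26.748)² = 36.8189044893²
eq3−eq1, eq3−eq2 (x²,y² cancel):
  18.458·x − 35.514·y = 495.562624
  -122.798·x − 71.104·y = -338.542668
det = 18.458·-71.104 − -35.514·-122.798 = -5673.485804
x = (495.562624·-71.104 − -35.514·-338.542668) / -5673.485804 = 8.329886
y = (18.458·-338.542668 − 495.562624·-122.798) / -5673.485804 = -9.624644
|P − Q| = √((8.329886 − -27.561)² + (-9.624644 − -34.778)²) = 43.827469

43.827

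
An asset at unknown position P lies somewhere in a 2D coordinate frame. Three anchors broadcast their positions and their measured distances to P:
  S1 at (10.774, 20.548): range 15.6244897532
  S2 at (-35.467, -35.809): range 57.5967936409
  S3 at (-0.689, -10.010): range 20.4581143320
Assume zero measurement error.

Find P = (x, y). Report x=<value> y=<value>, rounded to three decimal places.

eq1: (x − 10.774)² + (y − 20.548)² = 15.6244897532²
eq2: (x + 35.467)² + (y + 35.809)² = 57.5967936409²
eq3: (x + 0.689)² + (y + 10.010)² = 20.4581143320²
eq2−eq1, eq2−eq3 (x²,y² cancel):
  92.482·x + 112.714·y = 1071.372768
  69.556·x + 51.598·y = 459.338447
det = 92.482·51.598 − 112.714·69.556 = -3068.048748
x = (1071.372768·51.598 − 112.714·459.338447) / -3068.048748 = -1.143013
y = (92.482·459.338447 − 1071.372768·69.556) / -3068.048748 = 10.443076

x=-1.143 y=10.443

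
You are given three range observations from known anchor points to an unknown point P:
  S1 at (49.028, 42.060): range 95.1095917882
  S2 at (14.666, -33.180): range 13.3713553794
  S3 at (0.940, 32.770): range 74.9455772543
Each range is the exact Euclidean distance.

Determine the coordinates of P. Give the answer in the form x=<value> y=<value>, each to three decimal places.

x=4.688 y=-42.082

eq1: (x − 49.028)² + (y − 42.060)² = 95.1095917882²
eq2: (x − 14.666)² + (y + 33.180)² = 13.3713553794²
eq3: (x − 0.940)² + (y − 32.770)² = 74.9455772543²
eq3−eq1, eq3−eq2 (x²,y² cancel):
  96.176·x + 18.580·y = -330.963016
  27.452·x − 131.900·y = 5679.293861
det = 96.176·-131.900 − 18.580·27.452 = -13195.672560
x = (-330.963016·-131.900 − 18.580·5679.293861) / -13195.672560 = 4.688451
y = (96.176·5679.293861 − -330.963016·27.452) / -13195.672560 = -42.081778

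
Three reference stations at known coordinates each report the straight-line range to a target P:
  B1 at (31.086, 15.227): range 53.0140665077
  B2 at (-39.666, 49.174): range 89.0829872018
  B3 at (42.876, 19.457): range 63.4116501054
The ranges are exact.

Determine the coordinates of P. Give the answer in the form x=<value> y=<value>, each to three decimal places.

x=2.396 y=-29.353

eq1: (x − 31.086)² + (y − 15.227)² = 53.0140665077²
eq2: (x + 39.666)² + (y − 49.174)² = 89.0829872018²
eq3: (x − 42.876)² + (y − 19.457)² = 63.4116501054²
eq2−eq1, eq2−eq3 (x²,y² cancel):
  141.504·x − 67.894·y = 2332.014454
  165.084·x − 59.434·y = 2140.193633
det = 141.504·-59.434 − -67.894·165.084 = 2798.064360
x = (2332.014454·-59.434 − -67.894·2140.193633) / 2798.064360 = 2.396428
y = (141.504·2140.193633 − 2332.014454·165.084) / 2798.064360 = -29.353261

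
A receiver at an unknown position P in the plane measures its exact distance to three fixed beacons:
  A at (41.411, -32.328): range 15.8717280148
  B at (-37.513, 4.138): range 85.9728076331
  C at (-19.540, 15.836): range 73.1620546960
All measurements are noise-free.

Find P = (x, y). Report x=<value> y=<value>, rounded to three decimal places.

eq1: (x − 41.411)² + (y + 32.328)² = 15.8717280148²
eq2: (x + 37.513)² + (y − 4.138)² = 85.9728076331²
eq3: (x + 19.540)² + (y − 15.836)² = 73.1620546960²
eq3−eq2, eq3−eq1 (x²,y² cancel):
  -35.946·x − 23.396·y = -1246.879688
  121.902·x − 96.328·y = 7228.154506
det = -35.946·-96.328 − -23.396·121.902 = 6314.625480
x = (-1246.879688·-96.328 − -23.396·7228.154506) / 6314.625480 = 45.801502
y = (-35.946·7228.154506 − -1246.879688·121.902) / 6314.625480 = -17.075615

x=45.802 y=-17.076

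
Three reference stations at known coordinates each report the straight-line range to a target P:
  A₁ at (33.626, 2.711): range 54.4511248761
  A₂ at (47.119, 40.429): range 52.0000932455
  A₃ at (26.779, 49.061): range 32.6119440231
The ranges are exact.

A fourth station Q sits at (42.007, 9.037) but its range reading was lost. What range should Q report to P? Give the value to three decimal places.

56.863

eq1: (x − 33.626)² + (y − 2.711)² = 54.4511248761²
eq2: (x − 47.119)² + (y − 40.429)² = 52.0000932455²
eq3: (x − 26.779)² + (y − 49.061)² = 32.6119440231²
eq2−eq3, eq2−eq1 (x²,y² cancel):
  -40.680·x + 17.264·y = 909.863165
  -26.986·x − 75.436·y = -2977.562108
det = -40.680·-75.436 − 17.264·-26.986 = 3534.622784
x = (909.863165·-75.436 − 17.264·-2977.562108) / 3534.622784 = -4.875147
y = (-40.680·-2977.562108 − 909.863165·-26.986) / 3534.622784 = 41.215372
|P − Q| = √((-4.875147 − 42.007)² + (41.215372 − 9.037)²) = 56.862847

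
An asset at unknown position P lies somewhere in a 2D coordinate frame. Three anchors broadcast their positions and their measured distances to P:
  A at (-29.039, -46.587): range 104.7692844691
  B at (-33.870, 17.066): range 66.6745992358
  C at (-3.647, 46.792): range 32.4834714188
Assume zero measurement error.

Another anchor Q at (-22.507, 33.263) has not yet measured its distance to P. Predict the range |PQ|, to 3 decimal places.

51.435

eq1: (x + 29.039)² + (y + 46.587)² = 104.7692844691²
eq2: (x + 33.870)² + (y − 17.066)² = 66.6745992358²
eq3: (x + 3.647)² + (y − 46.792)² = 32.4834714188²
eq1−eq2, eq1−eq3 (x²,y² cancel):
  -9.662·x + 127.306·y = 4955.913951
  50.784·x + 186.758·y = 9110.606836
det = -9.662·186.758 − 127.306·50.784 = -8269.563700
x = (4955.913951·186.758 − 127.306·9110.606836) / -8269.563700 = 28.330193
y = (-9.662·9110.606836 − 4955.913951·50.784) / -8269.563700 = 41.079291
|P − Q| = √((28.330193 − -22.507)² + (41.079291 − 33.263)²) = 51.434566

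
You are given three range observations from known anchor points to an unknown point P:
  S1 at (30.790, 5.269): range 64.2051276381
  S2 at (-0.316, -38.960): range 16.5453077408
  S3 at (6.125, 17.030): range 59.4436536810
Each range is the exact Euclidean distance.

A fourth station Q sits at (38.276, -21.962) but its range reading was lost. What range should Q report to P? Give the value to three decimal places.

57.330

eq1: (x − 30.790)² + (y − 5.269)² = 64.2051276381²
eq2: (x + 0.316)² + (y + 38.960)² = 16.5453077408²
eq3: (x − 6.125)² + (y − 17.030)² = 59.4436536810²
eq1−eq2, eq1−eq3 (x²,y² cancel):
  -62.212·x − 88.458·y = 4390.746202
  -49.330·x + 23.522·y = -59.499484
det = -62.212·23.522 − -88.458·-49.330 = -5826.983804
x = (4390.746202·23.522 − -88.458·-59.499484) / -5826.983804 = -16.821040
y = (-62.212·-59.499484 − 4390.746202·-49.330) / -5826.983804 = -37.806368
|P − Q| = √((-16.821040 − 38.276)² + (-37.806368 − -21.962)²) = 57.329990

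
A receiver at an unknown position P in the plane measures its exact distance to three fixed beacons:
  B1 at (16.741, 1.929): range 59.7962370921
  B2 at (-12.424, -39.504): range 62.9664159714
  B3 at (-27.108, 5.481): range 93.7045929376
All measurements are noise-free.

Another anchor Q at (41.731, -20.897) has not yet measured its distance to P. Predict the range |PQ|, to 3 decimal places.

28.112

eq1: (x − 16.741)² + (y − 1.929)² = 59.7962370921²
eq2: (x + 12.424)² + (y + 39.504)² = 62.9664159714²
eq3: (x + 27.108)² + (y − 5.481)² = 93.7045929376²
eq3−eq1, eq3−eq2 (x²,y² cancel):
  87.698·x − 7.104·y = 4724.057864
  29.368·x − 89.970·y = 5765.817964
det = 87.698·-89.970 − -7.104·29.368 = -7681.558788
x = (4724.057864·-89.970 − -7.104·5765.817964) / -7681.558788 = 49.998070
y = (87.698·5765.817964 − 4724.057864·29.368) / -7681.558788 = -47.765640
|P − Q| = √((49.998070 − 41.731)² + (-47.765640 − -20.897)²) = 28.111711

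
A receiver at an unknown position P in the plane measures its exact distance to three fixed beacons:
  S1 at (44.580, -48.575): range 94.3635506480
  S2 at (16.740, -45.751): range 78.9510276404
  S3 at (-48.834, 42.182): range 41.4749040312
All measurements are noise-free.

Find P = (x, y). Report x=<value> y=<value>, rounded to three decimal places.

eq1: (x − 44.580)² + (y + 48.575)² = 94.3635506480²
eq2: (x − 16.740)² + (y + 45.751)² = 78.9510276404²
eq3: (x + 48.834)² + (y − 42.182)² = 41.4749040312²
eq2−eq1, eq2−eq3 (x²,y² cancel):
  55.680·x − 5.648·y = -697.689501
  -131.148·x + 175.866·y = 6303.796180
det = 55.680·175.866 − -5.648·-131.148 = 9051.494976
x = (-697.689501·175.866 − -5.648·6303.796180) / 9051.494976 = -9.622280
y = (55.680·6303.796180 − -697.689501·-131.148) / 9051.494976 = 28.668721

x=-9.622 y=28.669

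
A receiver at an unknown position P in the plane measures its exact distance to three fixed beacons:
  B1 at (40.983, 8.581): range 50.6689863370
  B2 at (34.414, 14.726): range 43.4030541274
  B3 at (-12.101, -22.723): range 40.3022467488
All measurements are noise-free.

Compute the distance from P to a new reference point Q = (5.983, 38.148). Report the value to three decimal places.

eq1: (x − 40.983)² + (y − 8.581)² = 50.6689863370²
eq2: (x − 34.414)² + (y − 14.726)² = 43.4030541274²
eq3: (x + 12.101)² + (y + 22.723)² = 40.3022467488²
eq1−eq2, eq1−eq3 (x²,y² cancel):
  -13.138·x + 12.290·y = 331.459691
  -106.168·x − 62.608·y = -147.395837
det = -13.138·-62.608 − 12.290·-106.168 = 2127.348624
x = (331.459691·-62.608 − 12.290·-147.395837) / 2127.348624 = -8.903352
y = (-13.138·-147.395837 − 331.459691·-106.168) / 2127.348624 = 17.452193
|P − Q| = √((-8.903352 − 5.983)² + (17.452193 − 38.148)²) = 25.493527

25.494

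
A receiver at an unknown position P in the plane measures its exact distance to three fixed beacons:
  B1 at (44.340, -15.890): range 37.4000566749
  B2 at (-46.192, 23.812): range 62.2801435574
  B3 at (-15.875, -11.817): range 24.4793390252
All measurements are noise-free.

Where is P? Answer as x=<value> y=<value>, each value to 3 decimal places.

x=8.074 y=-6.750

eq1: (x − 44.340)² + (y + 15.890)² = 37.4000566749²
eq2: (x + 46.192)² + (y − 23.812)² = 62.2801435574²
eq3: (x + 15.875)² + (y + 11.817)² = 24.4793390252²
eq1−eq3, eq1−eq2 (x²,y² cancel):
  -120.430·x + 8.146·y = -1027.344386
  -181.064·x + 79.404·y = -1997.867534
det = -120.430·79.404 − 8.146·-181.064 = -8087.676376
x = (-1027.344386·79.404 − 8.146·-1997.867534) / -8087.676376 = 8.074090
y = (-120.430·-1997.867534 − -1027.344386·-181.064) / -8087.676376 = -6.749541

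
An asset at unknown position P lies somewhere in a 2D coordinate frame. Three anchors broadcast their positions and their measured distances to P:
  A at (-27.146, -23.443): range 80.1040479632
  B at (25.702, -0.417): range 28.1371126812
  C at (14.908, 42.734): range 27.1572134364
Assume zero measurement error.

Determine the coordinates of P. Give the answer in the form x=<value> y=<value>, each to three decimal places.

eq1: (x + 27.146)² + (y + 23.443)² = 80.1040479632²
eq2: (x − 25.702)² + (y + 0.417)² = 28.1371126812²
eq3: (x − 14.908)² + (y − 42.734)² = 27.1572134364²
eq1−eq3, eq1−eq2 (x²,y² cancel):
  84.108·x + 132.354·y = 6441.107913
  105.696·x + 46.052·y = 4999.248518
det = 84.108·46.052 − 132.354·105.696 = -10115.946768
x = (6441.107913·46.052 − 132.354·4999.248518) / -10115.946768 = 36.086057
y = (84.108·4999.248518 − 6441.107913·105.696) / -10115.946768 = 25.733879

x=36.086 y=25.734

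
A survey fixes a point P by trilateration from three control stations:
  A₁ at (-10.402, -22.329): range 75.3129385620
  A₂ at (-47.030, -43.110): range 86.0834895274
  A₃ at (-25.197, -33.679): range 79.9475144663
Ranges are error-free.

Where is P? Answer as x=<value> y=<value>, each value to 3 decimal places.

eq1: (x + 10.402)² + (y + 22.329)² = 75.3129385620²
eq2: (x + 47.030)² + (y + 43.110)² = 86.0834895274²
eq3: (x + 25.197)² + (y + 33.679)² = 79.9475144663²
eq3−eq1, eq3−eq2 (x²,y² cancel):
  29.590·x + 22.700·y = -442.811651
  -43.666·x − 18.862·y = 1282.367050
det = 29.590·-18.862 − 22.700·-43.666 = 433.091620
x = (-442.811651·-18.862 − 22.700·1282.367050) / 433.091620 = -47.928470
y = (29.590·1282.367050 − -442.811651·-43.666) / 433.091620 = 42.968801

x=-47.928 y=42.969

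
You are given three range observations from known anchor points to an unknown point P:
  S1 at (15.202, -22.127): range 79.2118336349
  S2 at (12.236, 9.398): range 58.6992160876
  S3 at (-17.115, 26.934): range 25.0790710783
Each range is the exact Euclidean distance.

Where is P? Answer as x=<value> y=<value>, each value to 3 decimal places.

x=-41.367 y=33.321

eq1: (x − 15.202)² + (y + 22.127)² = 79.2118336349²
eq2: (x − 12.236)² + (y − 9.398)² = 58.6992160876²
eq3: (x + 17.115)² + (y − 26.934)² = 25.0790710783²
eq2−eq1, eq2−eq3 (x²,y² cancel):
  5.932·x − 63.050·y = -2346.253785
  -58.702·x + 35.072·y = 3596.959644
det = 5.932·35.072 − -63.050·-58.702 = -3493.113996
x = (-2346.253785·35.072 − -63.050·3596.959644) / -3493.113996 = -41.367242
y = (5.932·3596.959644 − -2346.253785·-58.702) / -3493.113996 = 33.320592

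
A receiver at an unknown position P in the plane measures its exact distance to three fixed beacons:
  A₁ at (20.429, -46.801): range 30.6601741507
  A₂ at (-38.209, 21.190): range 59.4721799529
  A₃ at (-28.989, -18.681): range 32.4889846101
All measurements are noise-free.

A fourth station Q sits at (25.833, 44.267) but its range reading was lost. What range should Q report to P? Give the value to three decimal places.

eq1: (x − 20.429)² + (y + 46.801)² = 30.6601741507²
eq2: (x + 38.209)² + (y − 21.190)² = 59.4721799529²
eq3: (x + 28.989)² + (y + 18.681)² = 32.4889846101²
eq3−eq2, eq3−eq1 (x²,y² cancel):
  -18.440·x + 79.742·y = -1761.804168
  98.836·x − 56.240·y = 1533.823602
det = -18.440·-56.240 − 79.742·98.836 = -6844.314712
x = (-1761.804168·-56.240 − 79.742·1533.823602) / -6844.314712 = 3.393517
y = (-18.440·1533.823602 − -1761.804168·98.836) / -6844.314712 = -21.309068
|P − Q| = √((3.393517 − 25.833)² + (-21.309068 − 44.267)²) = 69.309099

69.309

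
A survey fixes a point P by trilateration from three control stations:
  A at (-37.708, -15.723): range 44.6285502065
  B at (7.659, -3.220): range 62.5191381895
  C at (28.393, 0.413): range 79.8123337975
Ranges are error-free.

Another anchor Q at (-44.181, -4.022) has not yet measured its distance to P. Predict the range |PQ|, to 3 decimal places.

32.138

eq1: (x + 37.708)² + (y + 15.723)² = 44.6285502065²
eq2: (x − 7.659)² + (y + 3.220)² = 62.5191381895²
eq3: (x − 28.393)² + (y − 0.413)² = 79.8123337975²
eq1−eq3, eq1−eq2 (x²,y² cancel):
  132.202·x + 32.272·y = -5241.074108
  90.734·x + 25.006·y = -3517.012458
det = 132.202·25.006 − 32.272·90.734 = 377.675564
x = (-5241.074108·25.006 − 32.272·-3517.012458) / 377.675564 = -46.487713
y = (132.202·-3517.012458 − -5241.074108·90.734) / 377.675564 = 28.033418
|P − Q| = √((-46.487713 − -44.181)² + (28.033418 − -4.022)²) = 32.138307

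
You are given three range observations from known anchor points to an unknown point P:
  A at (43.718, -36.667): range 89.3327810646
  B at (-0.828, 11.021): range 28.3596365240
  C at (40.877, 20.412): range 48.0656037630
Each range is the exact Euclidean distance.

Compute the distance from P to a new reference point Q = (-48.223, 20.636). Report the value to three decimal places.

48.602

eq1: (x − 43.718)² + (y + 36.667)² = 89.3327810646²
eq2: (x + 0.828)² + (y − 11.021)² = 28.3596365240²
eq3: (x − 40.877)² + (y − 20.412)² = 48.0656037630²
eq1−eq3, eq1−eq2 (x²,y² cancel):
  -5.682·x + 114.158·y = 4501.889968
  -89.092·x + 95.376·y = 4042.492401
det = -5.682·95.376 − 114.158·-89.092 = 9628.638104
x = (4501.889968·95.376 − 114.158·4042.492401) / 9628.638104 = -3.334905
y = (-5.682·4042.492401 − 4501.889968·-89.092) / 9628.638104 = 39.269618
|P − Q| = √((-3.334905 − -48.223)² + (39.269618 − 20.636)²) = 48.601984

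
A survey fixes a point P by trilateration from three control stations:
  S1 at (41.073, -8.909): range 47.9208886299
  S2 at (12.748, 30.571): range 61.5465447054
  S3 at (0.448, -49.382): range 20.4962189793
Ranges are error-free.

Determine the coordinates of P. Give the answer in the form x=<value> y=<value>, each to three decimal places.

x=-2.394 y=-29.084

eq1: (x − 41.073)² + (y + 8.909)² = 47.9208886299²
eq2: (x − 12.748)² + (y − 30.571)² = 61.5465447054²
eq3: (x − 0.448)² + (y + 49.382)² = 20.4962189793²
eq1−eq3, eq1−eq2 (x²,y² cancel):
  -81.250·x − 80.946·y = 2548.737593
  -56.650·x + 78.960·y = -2160.829663
det = -81.250·78.960 − -80.946·-56.650 = -11001.090900
x = (2548.737593·78.960 − -80.946·-2160.829663) / -11001.090900 = -2.394108
y = (-81.250·-2160.829663 − 2548.737593·-56.650) / -11001.090900 = -29.083788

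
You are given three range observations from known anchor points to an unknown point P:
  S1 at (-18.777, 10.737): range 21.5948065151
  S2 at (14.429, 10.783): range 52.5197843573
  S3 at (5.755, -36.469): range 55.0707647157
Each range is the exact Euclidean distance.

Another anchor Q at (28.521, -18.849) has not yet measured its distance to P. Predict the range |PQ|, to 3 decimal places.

67.496

eq1: (x + 18.777)² + (y − 10.737)² = 21.5948065151²
eq2: (x − 14.429)² + (y − 10.783)² = 52.5197843573²
eq3: (x − 5.755)² + (y + 36.469)² = 55.0707647157²
eq1−eq2, eq1−eq3 (x²,y² cancel):
  66.412·x + 0.092·y = -2435.381849
  49.064·x − 94.412·y = -1671.204370
det = 66.412·-94.412 − 0.092·49.064 = -6274.603632
x = (-2435.381849·-94.412 − 0.092·-1671.204370) / -6274.603632 = -36.668933
y = (66.412·-1671.204370 − -2435.381849·49.064) / -6274.603632 = -1.354914
|P − Q| = √((-36.668933 − 28.521)² + (-1.354914 − -18.849)²) = 67.496448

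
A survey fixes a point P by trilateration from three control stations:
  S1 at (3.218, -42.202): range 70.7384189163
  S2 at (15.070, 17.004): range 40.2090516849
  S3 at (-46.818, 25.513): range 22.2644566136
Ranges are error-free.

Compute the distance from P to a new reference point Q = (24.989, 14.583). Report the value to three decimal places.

eq1: (x − 3.218)² + (y + 42.202)² = 70.7384189163²
eq2: (x − 15.070)² + (y − 17.004)² = 40.2090516849²
eq3: (x + 46.818)² + (y − 25.513)² = 22.2644566136²
eq2−eq3, eq2−eq1 (x²,y² cancel):
  -123.776·x + 17.018·y = 3447.659186
  -23.704·x − 118.412·y = -2112.032661
det = -123.776·-118.412 − 17.018·-23.704 = 15059.958384
x = (3447.659186·-118.412 − 17.018·-2112.032661) / 15059.958384 = -24.721293
y = (-123.776·-2112.032661 − 3447.659186·-23.704) / 15059.958384 = 22.785074
|P − Q| = √((-24.721293 − 24.989)² + (22.785074 − 14.583)²) = 50.382410

50.382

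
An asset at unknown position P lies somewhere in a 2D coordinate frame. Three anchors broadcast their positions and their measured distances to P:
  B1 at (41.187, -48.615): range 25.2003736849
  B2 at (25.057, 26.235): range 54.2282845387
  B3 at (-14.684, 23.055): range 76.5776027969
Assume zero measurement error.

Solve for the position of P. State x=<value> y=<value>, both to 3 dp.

eq1: (x − 41.187)² + (y + 48.615)² = 25.2003736849²
eq2: (x − 25.057)² + (y − 26.235)² = 54.2282845387²
eq3: (x + 14.684)² + (y − 23.055)² = 76.5776027969²
eq3−eq2, eq3−eq1 (x²,y² cancel):
  79.482·x + 6.360·y = 3492.397999
  111.742·x − 143.340·y = 8541.704729
det = 79.482·-143.340 − 6.360·111.742 = -12103.629000
x = (3492.397999·-143.340 − 6.360·8541.704729) / -12103.629000 = 45.847867
y = (79.482·8541.704729 − 3492.397999·111.742) / -12103.629000 = -23.849396

x=45.848 y=-23.849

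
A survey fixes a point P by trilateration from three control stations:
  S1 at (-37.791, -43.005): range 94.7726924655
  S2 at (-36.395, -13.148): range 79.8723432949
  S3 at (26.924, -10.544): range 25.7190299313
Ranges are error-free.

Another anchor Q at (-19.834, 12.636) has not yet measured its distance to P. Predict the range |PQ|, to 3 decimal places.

eq1: (x + 37.791)² + (y + 43.005)² = 94.7726924655²
eq2: (x + 36.395)² + (y + 13.148)² = 79.8723432949²
eq3: (x − 26.924)² + (y + 10.544)² = 25.7190299313²
eq1−eq2, eq1−eq3 (x²,y² cancel):
  2.792·x + 59.714·y = 822.148237
  129.430·x + 64.922·y = 5878.882743
det = 2.792·64.922 − 59.714·129.430 = -7547.520796
x = (822.148237·64.922 − 59.714·5878.882743) / -7547.520796 = 39.440249
y = (2.792·5878.882743 − 822.148237·129.430) / -7547.520796 = 11.924022
|P − Q| = √((39.440249 − -19.834)² + (11.924022 − 12.636)²) = 59.278524

59.279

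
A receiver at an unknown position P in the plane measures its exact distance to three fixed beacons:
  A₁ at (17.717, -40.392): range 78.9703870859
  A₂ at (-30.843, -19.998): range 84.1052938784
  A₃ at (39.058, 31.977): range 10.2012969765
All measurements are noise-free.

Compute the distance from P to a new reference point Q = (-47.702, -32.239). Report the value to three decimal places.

104.809

eq1: (x − 17.717)² + (y + 40.392)² = 78.9703870859²
eq2: (x + 30.843)² + (y + 19.998)² = 84.1052938784²
eq3: (x − 39.058)² + (y − 31.977)² = 10.2012969765²
eq3−eq2, eq3−eq1 (x²,y² cancel):
  -139.802·x − 103.950·y = -8166.479238
  -42.682·x − 144.738·y = -6734.905716
det = -139.802·-144.738 − -103.950·-42.682 = 15797.867976
x = (-8166.479238·-144.738 − -103.950·-6734.905716) / 15797.867976 = 30.504523
y = (-139.802·-6734.905716 − -8166.479238·-42.682) / 15797.867976 = 37.536180
|P − Q| = √((30.504523 − -47.702)² + (37.536180 − -32.239)²) = 104.808568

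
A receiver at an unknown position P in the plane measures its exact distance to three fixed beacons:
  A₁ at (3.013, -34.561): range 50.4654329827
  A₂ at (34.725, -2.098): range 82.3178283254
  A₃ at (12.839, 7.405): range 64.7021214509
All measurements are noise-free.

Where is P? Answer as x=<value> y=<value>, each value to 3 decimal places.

eq1: (x − 3.013)² + (y + 34.561)² = 50.4654329827²
eq2: (x − 34.725)² + (y + 2.098)² = 82.3178283254²
eq3: (x − 12.839)² + (y − 7.405)² = 64.7021214509²
eq2−eq3, eq2−eq1 (x²,y² cancel):
  -43.772·x + 19.006·y = 1599.307057
  -63.424·x − 64.926·y = 4222.778595
det = -43.772·-64.926 − 19.006·-63.424 = 4047.377416
x = (1599.307057·-64.926 − 19.006·4222.778595) / 4047.377416 = -45.484945
y = (-43.772·4222.778595 − 1599.307057·-63.424) / 4047.377416 = -20.607175

x=-45.485 y=-20.607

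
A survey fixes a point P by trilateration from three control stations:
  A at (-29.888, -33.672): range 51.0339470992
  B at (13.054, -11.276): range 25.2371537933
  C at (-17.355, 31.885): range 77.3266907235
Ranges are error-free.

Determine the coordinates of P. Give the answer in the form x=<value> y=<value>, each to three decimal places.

eq1: (x + 29.888)² + (y + 33.672)² = 51.0339470992²
eq2: (x − 13.054)² + (y + 11.276)² = 25.2371537933²
eq3: (x + 17.355)² + (y − 31.885)² = 77.3266907235²
eq1−eq2, eq1−eq3 (x²,y² cancel):
  85.884·x + 44.792·y = 238.008789
  25.066·x + 131.114·y = -4084.200220
det = 85.884·131.114 − 44.792·25.066 = 10137.838504
x = (238.008789·131.114 − 44.792·-4084.200220) / 10137.838504 = 21.123416
y = (85.884·-4084.200220 − 238.008789·25.066) / 10137.838504 = -35.188308

x=21.123 y=-35.188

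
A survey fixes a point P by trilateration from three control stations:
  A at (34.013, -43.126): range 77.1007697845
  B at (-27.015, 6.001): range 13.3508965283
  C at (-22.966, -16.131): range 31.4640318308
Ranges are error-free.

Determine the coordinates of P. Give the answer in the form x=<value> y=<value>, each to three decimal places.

x=-16.929 y=14.748

eq1: (x − 34.013)² + (y + 43.126)² = 77.1007697845²
eq2: (x + 27.015)² + (y − 6.001)² = 13.3508965283²
eq3: (x + 22.966)² + (y + 16.131)² = 31.4640318308²
eq2−eq3, eq2−eq1 (x²,y² cancel):
  8.098·x − 44.264·y = -789.914770
  122.056·x − 98.254·y = -3515.368444
det = 8.098·-98.254 − -44.264·122.056 = 4607.025892
x = (-789.914770·-98.254 − -44.264·-3515.368444) / 4607.025892 = -16.928922
y = (8.098·-3515.368444 − -789.914770·122.056) / 4607.025892 = 14.748427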